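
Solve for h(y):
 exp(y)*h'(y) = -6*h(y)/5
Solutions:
 h(y) = C1*exp(6*exp(-y)/5)


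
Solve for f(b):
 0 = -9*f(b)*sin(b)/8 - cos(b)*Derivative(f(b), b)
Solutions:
 f(b) = C1*cos(b)^(9/8)


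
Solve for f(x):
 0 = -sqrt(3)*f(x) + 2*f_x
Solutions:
 f(x) = C1*exp(sqrt(3)*x/2)


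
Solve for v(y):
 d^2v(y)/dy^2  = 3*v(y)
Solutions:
 v(y) = C1*exp(-sqrt(3)*y) + C2*exp(sqrt(3)*y)


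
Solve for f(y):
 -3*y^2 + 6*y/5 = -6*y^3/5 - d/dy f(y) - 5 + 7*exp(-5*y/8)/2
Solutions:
 f(y) = C1 - 3*y^4/10 + y^3 - 3*y^2/5 - 5*y - 28*exp(-5*y/8)/5


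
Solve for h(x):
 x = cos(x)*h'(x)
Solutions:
 h(x) = C1 + Integral(x/cos(x), x)


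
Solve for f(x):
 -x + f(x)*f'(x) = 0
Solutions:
 f(x) = -sqrt(C1 + x^2)
 f(x) = sqrt(C1 + x^2)


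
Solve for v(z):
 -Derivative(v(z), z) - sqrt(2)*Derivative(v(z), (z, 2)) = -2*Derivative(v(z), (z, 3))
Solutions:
 v(z) = C1 + C2*exp(z*(-sqrt(10) + sqrt(2))/4) + C3*exp(z*(sqrt(2) + sqrt(10))/4)


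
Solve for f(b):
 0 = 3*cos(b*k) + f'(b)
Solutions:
 f(b) = C1 - 3*sin(b*k)/k


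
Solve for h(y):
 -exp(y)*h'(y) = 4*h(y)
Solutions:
 h(y) = C1*exp(4*exp(-y))


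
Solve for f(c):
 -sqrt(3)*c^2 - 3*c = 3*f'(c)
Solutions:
 f(c) = C1 - sqrt(3)*c^3/9 - c^2/2


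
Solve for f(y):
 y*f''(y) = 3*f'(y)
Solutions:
 f(y) = C1 + C2*y^4


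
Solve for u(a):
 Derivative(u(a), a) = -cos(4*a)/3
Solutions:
 u(a) = C1 - sin(4*a)/12


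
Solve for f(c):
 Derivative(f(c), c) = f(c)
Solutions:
 f(c) = C1*exp(c)


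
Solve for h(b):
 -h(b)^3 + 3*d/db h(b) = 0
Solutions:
 h(b) = -sqrt(6)*sqrt(-1/(C1 + b))/2
 h(b) = sqrt(6)*sqrt(-1/(C1 + b))/2


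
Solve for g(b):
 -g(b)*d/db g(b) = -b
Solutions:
 g(b) = -sqrt(C1 + b^2)
 g(b) = sqrt(C1 + b^2)


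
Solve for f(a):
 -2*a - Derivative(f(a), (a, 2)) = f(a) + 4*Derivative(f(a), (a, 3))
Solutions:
 f(a) = C1*exp(a*(-2 + (12*sqrt(327) + 217)^(-1/3) + (12*sqrt(327) + 217)^(1/3))/24)*sin(sqrt(3)*a*(-(12*sqrt(327) + 217)^(1/3) + (12*sqrt(327) + 217)^(-1/3))/24) + C2*exp(a*(-2 + (12*sqrt(327) + 217)^(-1/3) + (12*sqrt(327) + 217)^(1/3))/24)*cos(sqrt(3)*a*(-(12*sqrt(327) + 217)^(1/3) + (12*sqrt(327) + 217)^(-1/3))/24) + C3*exp(-a*((12*sqrt(327) + 217)^(-1/3) + 1 + (12*sqrt(327) + 217)^(1/3))/12) - 2*a


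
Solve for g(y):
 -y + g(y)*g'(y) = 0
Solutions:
 g(y) = -sqrt(C1 + y^2)
 g(y) = sqrt(C1 + y^2)


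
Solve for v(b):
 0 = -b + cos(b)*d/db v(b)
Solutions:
 v(b) = C1 + Integral(b/cos(b), b)


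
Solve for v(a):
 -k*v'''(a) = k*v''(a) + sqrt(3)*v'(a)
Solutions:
 v(a) = C1 + C2*exp(a*(-1 + sqrt(k*(k - 4*sqrt(3)))/k)/2) + C3*exp(-a*(1 + sqrt(k*(k - 4*sqrt(3)))/k)/2)


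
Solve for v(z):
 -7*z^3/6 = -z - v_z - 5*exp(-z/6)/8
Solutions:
 v(z) = C1 + 7*z^4/24 - z^2/2 + 15*exp(-z/6)/4


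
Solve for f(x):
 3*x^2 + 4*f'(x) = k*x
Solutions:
 f(x) = C1 + k*x^2/8 - x^3/4


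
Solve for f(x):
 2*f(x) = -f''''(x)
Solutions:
 f(x) = (C1*sin(2^(3/4)*x/2) + C2*cos(2^(3/4)*x/2))*exp(-2^(3/4)*x/2) + (C3*sin(2^(3/4)*x/2) + C4*cos(2^(3/4)*x/2))*exp(2^(3/4)*x/2)


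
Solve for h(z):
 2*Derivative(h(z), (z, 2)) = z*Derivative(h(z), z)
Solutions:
 h(z) = C1 + C2*erfi(z/2)


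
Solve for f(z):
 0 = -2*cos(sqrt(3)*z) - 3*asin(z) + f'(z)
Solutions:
 f(z) = C1 + 3*z*asin(z) + 3*sqrt(1 - z^2) + 2*sqrt(3)*sin(sqrt(3)*z)/3


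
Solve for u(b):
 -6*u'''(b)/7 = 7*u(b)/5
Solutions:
 u(b) = C3*exp(-210^(2/3)*b/30) + (C1*sin(3^(1/6)*70^(2/3)*b/20) + C2*cos(3^(1/6)*70^(2/3)*b/20))*exp(210^(2/3)*b/60)


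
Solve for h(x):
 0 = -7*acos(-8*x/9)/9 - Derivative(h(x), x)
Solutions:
 h(x) = C1 - 7*x*acos(-8*x/9)/9 - 7*sqrt(81 - 64*x^2)/72


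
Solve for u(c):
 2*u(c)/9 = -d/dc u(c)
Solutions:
 u(c) = C1*exp(-2*c/9)


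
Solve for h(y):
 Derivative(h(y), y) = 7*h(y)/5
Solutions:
 h(y) = C1*exp(7*y/5)


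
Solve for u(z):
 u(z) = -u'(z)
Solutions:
 u(z) = C1*exp(-z)


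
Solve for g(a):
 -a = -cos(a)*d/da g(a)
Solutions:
 g(a) = C1 + Integral(a/cos(a), a)


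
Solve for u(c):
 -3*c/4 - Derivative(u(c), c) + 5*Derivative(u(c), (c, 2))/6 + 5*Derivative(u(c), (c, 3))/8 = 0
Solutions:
 u(c) = C1 + C2*exp(2*c*(-5 + sqrt(115))/15) + C3*exp(-2*c*(5 + sqrt(115))/15) - 3*c^2/8 - 5*c/8


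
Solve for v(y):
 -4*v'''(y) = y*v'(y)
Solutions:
 v(y) = C1 + Integral(C2*airyai(-2^(1/3)*y/2) + C3*airybi(-2^(1/3)*y/2), y)


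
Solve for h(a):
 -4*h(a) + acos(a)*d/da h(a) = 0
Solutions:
 h(a) = C1*exp(4*Integral(1/acos(a), a))


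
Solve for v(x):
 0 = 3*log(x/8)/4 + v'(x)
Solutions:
 v(x) = C1 - 3*x*log(x)/4 + 3*x/4 + 9*x*log(2)/4


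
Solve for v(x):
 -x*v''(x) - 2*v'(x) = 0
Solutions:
 v(x) = C1 + C2/x


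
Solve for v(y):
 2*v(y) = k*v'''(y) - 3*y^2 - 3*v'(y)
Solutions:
 v(y) = C1*exp(-y*((sqrt((1 - 1/k)/k^2) - 1/k)^(1/3) + 1/(k*(sqrt((1 - 1/k)/k^2) - 1/k)^(1/3)))) + C2*exp(y*((sqrt((1 - 1/k)/k^2) - 1/k)^(1/3)/2 - sqrt(3)*I*(sqrt((1 - 1/k)/k^2) - 1/k)^(1/3)/2 - 2/(k*(-1 + sqrt(3)*I)*(sqrt((1 - 1/k)/k^2) - 1/k)^(1/3)))) + C3*exp(y*((sqrt((1 - 1/k)/k^2) - 1/k)^(1/3)/2 + sqrt(3)*I*(sqrt((1 - 1/k)/k^2) - 1/k)^(1/3)/2 + 2/(k*(1 + sqrt(3)*I)*(sqrt((1 - 1/k)/k^2) - 1/k)^(1/3)))) - 3*y^2/2 + 9*y/2 - 27/4


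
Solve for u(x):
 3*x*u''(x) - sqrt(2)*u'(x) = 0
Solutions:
 u(x) = C1 + C2*x^(sqrt(2)/3 + 1)


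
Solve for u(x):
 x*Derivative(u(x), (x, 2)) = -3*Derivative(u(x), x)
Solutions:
 u(x) = C1 + C2/x^2


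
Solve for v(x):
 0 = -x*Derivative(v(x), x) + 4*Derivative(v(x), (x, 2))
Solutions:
 v(x) = C1 + C2*erfi(sqrt(2)*x/4)


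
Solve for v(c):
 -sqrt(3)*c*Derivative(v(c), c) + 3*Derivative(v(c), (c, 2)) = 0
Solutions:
 v(c) = C1 + C2*erfi(sqrt(2)*3^(3/4)*c/6)


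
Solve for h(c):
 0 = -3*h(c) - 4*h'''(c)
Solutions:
 h(c) = C3*exp(-6^(1/3)*c/2) + (C1*sin(2^(1/3)*3^(5/6)*c/4) + C2*cos(2^(1/3)*3^(5/6)*c/4))*exp(6^(1/3)*c/4)


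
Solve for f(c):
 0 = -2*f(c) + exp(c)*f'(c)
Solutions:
 f(c) = C1*exp(-2*exp(-c))


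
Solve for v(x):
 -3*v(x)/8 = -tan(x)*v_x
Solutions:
 v(x) = C1*sin(x)^(3/8)


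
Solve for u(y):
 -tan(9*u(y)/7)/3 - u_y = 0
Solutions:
 u(y) = -7*asin(C1*exp(-3*y/7))/9 + 7*pi/9
 u(y) = 7*asin(C1*exp(-3*y/7))/9


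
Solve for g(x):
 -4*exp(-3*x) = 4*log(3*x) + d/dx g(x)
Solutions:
 g(x) = C1 - 4*x*log(x) + 4*x*(1 - log(3)) + 4*exp(-3*x)/3


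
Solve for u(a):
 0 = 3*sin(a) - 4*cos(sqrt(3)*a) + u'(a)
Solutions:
 u(a) = C1 + 4*sqrt(3)*sin(sqrt(3)*a)/3 + 3*cos(a)


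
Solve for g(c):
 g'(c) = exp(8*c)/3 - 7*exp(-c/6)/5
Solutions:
 g(c) = C1 + exp(8*c)/24 + 42*exp(-c/6)/5


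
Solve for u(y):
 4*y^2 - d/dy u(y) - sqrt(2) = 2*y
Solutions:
 u(y) = C1 + 4*y^3/3 - y^2 - sqrt(2)*y


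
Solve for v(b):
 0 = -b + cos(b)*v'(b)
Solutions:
 v(b) = C1 + Integral(b/cos(b), b)


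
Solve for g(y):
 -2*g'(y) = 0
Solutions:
 g(y) = C1


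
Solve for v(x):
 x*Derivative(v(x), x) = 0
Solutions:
 v(x) = C1


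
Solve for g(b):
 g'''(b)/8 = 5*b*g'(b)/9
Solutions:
 g(b) = C1 + Integral(C2*airyai(2*15^(1/3)*b/3) + C3*airybi(2*15^(1/3)*b/3), b)


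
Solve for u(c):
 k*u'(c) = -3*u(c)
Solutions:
 u(c) = C1*exp(-3*c/k)


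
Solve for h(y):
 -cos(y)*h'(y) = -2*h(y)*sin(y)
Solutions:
 h(y) = C1/cos(y)^2


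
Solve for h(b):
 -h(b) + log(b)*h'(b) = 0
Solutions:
 h(b) = C1*exp(li(b))


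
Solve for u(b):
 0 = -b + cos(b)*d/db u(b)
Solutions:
 u(b) = C1 + Integral(b/cos(b), b)


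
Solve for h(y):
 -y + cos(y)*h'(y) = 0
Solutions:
 h(y) = C1 + Integral(y/cos(y), y)


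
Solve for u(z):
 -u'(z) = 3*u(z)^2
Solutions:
 u(z) = 1/(C1 + 3*z)


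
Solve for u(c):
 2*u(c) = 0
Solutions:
 u(c) = 0


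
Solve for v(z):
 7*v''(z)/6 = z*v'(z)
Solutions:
 v(z) = C1 + C2*erfi(sqrt(21)*z/7)


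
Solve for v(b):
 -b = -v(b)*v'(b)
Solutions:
 v(b) = -sqrt(C1 + b^2)
 v(b) = sqrt(C1 + b^2)


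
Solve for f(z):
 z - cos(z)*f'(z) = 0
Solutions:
 f(z) = C1 + Integral(z/cos(z), z)


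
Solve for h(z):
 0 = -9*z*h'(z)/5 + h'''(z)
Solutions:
 h(z) = C1 + Integral(C2*airyai(15^(2/3)*z/5) + C3*airybi(15^(2/3)*z/5), z)


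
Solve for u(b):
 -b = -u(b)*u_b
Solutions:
 u(b) = -sqrt(C1 + b^2)
 u(b) = sqrt(C1 + b^2)


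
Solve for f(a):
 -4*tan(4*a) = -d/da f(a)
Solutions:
 f(a) = C1 - log(cos(4*a))


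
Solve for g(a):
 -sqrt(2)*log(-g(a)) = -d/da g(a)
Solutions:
 -li(-g(a)) = C1 + sqrt(2)*a


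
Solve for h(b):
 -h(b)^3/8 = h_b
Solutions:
 h(b) = -2*sqrt(-1/(C1 - b))
 h(b) = 2*sqrt(-1/(C1 - b))


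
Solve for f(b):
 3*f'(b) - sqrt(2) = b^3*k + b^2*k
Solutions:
 f(b) = C1 + b^4*k/12 + b^3*k/9 + sqrt(2)*b/3


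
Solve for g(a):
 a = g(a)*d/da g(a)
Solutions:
 g(a) = -sqrt(C1 + a^2)
 g(a) = sqrt(C1 + a^2)


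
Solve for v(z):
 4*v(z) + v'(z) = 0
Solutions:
 v(z) = C1*exp(-4*z)


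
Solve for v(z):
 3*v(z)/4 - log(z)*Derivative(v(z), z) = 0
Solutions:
 v(z) = C1*exp(3*li(z)/4)


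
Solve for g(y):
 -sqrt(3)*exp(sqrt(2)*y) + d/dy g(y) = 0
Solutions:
 g(y) = C1 + sqrt(6)*exp(sqrt(2)*y)/2


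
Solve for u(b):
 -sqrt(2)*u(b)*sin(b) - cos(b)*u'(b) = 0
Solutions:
 u(b) = C1*cos(b)^(sqrt(2))


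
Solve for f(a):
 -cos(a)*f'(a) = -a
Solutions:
 f(a) = C1 + Integral(a/cos(a), a)


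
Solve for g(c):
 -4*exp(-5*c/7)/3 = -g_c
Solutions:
 g(c) = C1 - 28*exp(-5*c/7)/15


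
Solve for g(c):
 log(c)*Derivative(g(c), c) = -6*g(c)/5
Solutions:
 g(c) = C1*exp(-6*li(c)/5)


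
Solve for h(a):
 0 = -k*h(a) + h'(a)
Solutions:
 h(a) = C1*exp(a*k)


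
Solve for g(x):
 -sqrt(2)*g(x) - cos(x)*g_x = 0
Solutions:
 g(x) = C1*(sin(x) - 1)^(sqrt(2)/2)/(sin(x) + 1)^(sqrt(2)/2)


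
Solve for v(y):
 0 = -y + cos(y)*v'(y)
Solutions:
 v(y) = C1 + Integral(y/cos(y), y)


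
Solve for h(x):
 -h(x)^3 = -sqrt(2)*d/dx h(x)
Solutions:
 h(x) = -sqrt(-1/(C1 + sqrt(2)*x))
 h(x) = sqrt(-1/(C1 + sqrt(2)*x))


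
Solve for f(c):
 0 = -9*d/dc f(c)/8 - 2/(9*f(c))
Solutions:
 f(c) = -sqrt(C1 - 32*c)/9
 f(c) = sqrt(C1 - 32*c)/9


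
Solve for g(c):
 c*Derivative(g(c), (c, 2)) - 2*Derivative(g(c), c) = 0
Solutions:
 g(c) = C1 + C2*c^3


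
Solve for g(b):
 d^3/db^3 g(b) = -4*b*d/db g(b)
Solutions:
 g(b) = C1 + Integral(C2*airyai(-2^(2/3)*b) + C3*airybi(-2^(2/3)*b), b)


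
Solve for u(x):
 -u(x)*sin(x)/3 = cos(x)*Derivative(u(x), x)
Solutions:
 u(x) = C1*cos(x)^(1/3)


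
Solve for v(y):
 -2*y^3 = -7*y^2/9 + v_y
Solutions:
 v(y) = C1 - y^4/2 + 7*y^3/27


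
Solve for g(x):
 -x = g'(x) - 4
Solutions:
 g(x) = C1 - x^2/2 + 4*x


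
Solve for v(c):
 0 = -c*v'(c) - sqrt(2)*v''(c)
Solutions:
 v(c) = C1 + C2*erf(2^(1/4)*c/2)


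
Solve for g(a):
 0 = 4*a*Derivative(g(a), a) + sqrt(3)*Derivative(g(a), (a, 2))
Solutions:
 g(a) = C1 + C2*erf(sqrt(2)*3^(3/4)*a/3)


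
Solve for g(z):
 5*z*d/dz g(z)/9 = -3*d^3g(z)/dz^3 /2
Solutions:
 g(z) = C1 + Integral(C2*airyai(-10^(1/3)*z/3) + C3*airybi(-10^(1/3)*z/3), z)


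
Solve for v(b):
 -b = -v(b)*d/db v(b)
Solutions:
 v(b) = -sqrt(C1 + b^2)
 v(b) = sqrt(C1 + b^2)


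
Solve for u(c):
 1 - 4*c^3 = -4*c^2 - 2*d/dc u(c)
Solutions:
 u(c) = C1 + c^4/2 - 2*c^3/3 - c/2


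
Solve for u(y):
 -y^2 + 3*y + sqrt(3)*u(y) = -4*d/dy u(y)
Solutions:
 u(y) = C1*exp(-sqrt(3)*y/4) + sqrt(3)*y^2/3 - 8*y/3 - sqrt(3)*y + 4 + 32*sqrt(3)/9


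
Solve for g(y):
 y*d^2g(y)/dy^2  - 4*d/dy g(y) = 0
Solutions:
 g(y) = C1 + C2*y^5


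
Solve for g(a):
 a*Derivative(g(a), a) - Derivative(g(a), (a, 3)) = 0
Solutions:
 g(a) = C1 + Integral(C2*airyai(a) + C3*airybi(a), a)


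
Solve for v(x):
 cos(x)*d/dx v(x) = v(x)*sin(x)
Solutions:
 v(x) = C1/cos(x)


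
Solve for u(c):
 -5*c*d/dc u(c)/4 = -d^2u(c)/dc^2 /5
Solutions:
 u(c) = C1 + C2*erfi(5*sqrt(2)*c/4)


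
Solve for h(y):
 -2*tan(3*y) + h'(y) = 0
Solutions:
 h(y) = C1 - 2*log(cos(3*y))/3


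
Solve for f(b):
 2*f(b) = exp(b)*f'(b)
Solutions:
 f(b) = C1*exp(-2*exp(-b))


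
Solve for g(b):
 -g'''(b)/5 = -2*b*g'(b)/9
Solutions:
 g(b) = C1 + Integral(C2*airyai(30^(1/3)*b/3) + C3*airybi(30^(1/3)*b/3), b)


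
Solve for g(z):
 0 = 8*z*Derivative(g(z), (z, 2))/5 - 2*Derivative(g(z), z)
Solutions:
 g(z) = C1 + C2*z^(9/4)


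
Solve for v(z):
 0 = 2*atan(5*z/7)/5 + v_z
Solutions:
 v(z) = C1 - 2*z*atan(5*z/7)/5 + 7*log(25*z^2 + 49)/25


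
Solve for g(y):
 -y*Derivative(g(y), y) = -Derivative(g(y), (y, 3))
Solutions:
 g(y) = C1 + Integral(C2*airyai(y) + C3*airybi(y), y)


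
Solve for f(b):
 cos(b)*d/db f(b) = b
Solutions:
 f(b) = C1 + Integral(b/cos(b), b)


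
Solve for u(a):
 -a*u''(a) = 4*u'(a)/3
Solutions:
 u(a) = C1 + C2/a^(1/3)


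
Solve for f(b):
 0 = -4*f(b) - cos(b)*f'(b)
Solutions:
 f(b) = C1*(sin(b)^2 - 2*sin(b) + 1)/(sin(b)^2 + 2*sin(b) + 1)


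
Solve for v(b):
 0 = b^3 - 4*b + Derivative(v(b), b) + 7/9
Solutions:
 v(b) = C1 - b^4/4 + 2*b^2 - 7*b/9


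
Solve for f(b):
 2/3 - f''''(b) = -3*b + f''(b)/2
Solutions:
 f(b) = C1 + C2*b + C3*sin(sqrt(2)*b/2) + C4*cos(sqrt(2)*b/2) + b^3 + 2*b^2/3


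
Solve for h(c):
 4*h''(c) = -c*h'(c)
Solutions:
 h(c) = C1 + C2*erf(sqrt(2)*c/4)


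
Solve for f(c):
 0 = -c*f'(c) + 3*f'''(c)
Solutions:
 f(c) = C1 + Integral(C2*airyai(3^(2/3)*c/3) + C3*airybi(3^(2/3)*c/3), c)


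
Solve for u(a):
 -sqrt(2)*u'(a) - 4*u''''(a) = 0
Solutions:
 u(a) = C1 + C4*exp(-sqrt(2)*a/2) + (C2*sin(sqrt(6)*a/4) + C3*cos(sqrt(6)*a/4))*exp(sqrt(2)*a/4)


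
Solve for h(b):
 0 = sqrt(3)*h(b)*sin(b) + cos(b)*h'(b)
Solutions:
 h(b) = C1*cos(b)^(sqrt(3))


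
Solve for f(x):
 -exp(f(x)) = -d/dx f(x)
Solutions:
 f(x) = log(-1/(C1 + x))


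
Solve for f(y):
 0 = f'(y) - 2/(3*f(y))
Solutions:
 f(y) = -sqrt(C1 + 12*y)/3
 f(y) = sqrt(C1 + 12*y)/3


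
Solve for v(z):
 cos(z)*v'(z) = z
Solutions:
 v(z) = C1 + Integral(z/cos(z), z)


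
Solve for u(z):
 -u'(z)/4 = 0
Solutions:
 u(z) = C1


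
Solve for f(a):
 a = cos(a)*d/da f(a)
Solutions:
 f(a) = C1 + Integral(a/cos(a), a)


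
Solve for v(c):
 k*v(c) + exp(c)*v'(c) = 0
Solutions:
 v(c) = C1*exp(k*exp(-c))


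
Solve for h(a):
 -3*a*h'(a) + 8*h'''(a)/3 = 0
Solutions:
 h(a) = C1 + Integral(C2*airyai(3^(2/3)*a/2) + C3*airybi(3^(2/3)*a/2), a)


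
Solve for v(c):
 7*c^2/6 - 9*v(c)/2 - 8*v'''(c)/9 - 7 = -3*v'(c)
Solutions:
 v(c) = C1*exp(3*2^(1/3)*c*(2^(1/3)/(sqrt(7) + 3)^(1/3) + (sqrt(7) + 3)^(1/3))/8)*sin(3*2^(1/3)*sqrt(3)*c*(-(sqrt(7) + 3)^(1/3) + 2^(1/3)/(sqrt(7) + 3)^(1/3))/8) + C2*exp(3*2^(1/3)*c*(2^(1/3)/(sqrt(7) + 3)^(1/3) + (sqrt(7) + 3)^(1/3))/8)*cos(3*2^(1/3)*sqrt(3)*c*(-(sqrt(7) + 3)^(1/3) + 2^(1/3)/(sqrt(7) + 3)^(1/3))/8) + C3*exp(-3*2^(1/3)*c*(2^(1/3)/(sqrt(7) + 3)^(1/3) + (sqrt(7) + 3)^(1/3))/4) + 7*c^2/27 + 28*c/81 - 322/243


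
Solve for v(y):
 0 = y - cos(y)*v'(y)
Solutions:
 v(y) = C1 + Integral(y/cos(y), y)


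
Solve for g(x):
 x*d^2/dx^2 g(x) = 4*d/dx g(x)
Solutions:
 g(x) = C1 + C2*x^5


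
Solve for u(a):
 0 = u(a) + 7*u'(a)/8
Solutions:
 u(a) = C1*exp(-8*a/7)


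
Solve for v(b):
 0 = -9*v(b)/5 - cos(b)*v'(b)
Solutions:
 v(b) = C1*(sin(b) - 1)^(9/10)/(sin(b) + 1)^(9/10)


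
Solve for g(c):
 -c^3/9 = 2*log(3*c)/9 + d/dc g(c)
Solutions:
 g(c) = C1 - c^4/36 - 2*c*log(c)/9 - 2*c*log(3)/9 + 2*c/9


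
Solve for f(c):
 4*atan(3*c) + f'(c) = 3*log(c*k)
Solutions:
 f(c) = C1 + 3*c*log(c*k) - 4*c*atan(3*c) - 3*c + 2*log(9*c^2 + 1)/3


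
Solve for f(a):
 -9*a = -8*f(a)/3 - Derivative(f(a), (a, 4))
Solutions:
 f(a) = 27*a/8 + (C1*sin(2^(1/4)*3^(3/4)*a/3) + C2*cos(2^(1/4)*3^(3/4)*a/3))*exp(-2^(1/4)*3^(3/4)*a/3) + (C3*sin(2^(1/4)*3^(3/4)*a/3) + C4*cos(2^(1/4)*3^(3/4)*a/3))*exp(2^(1/4)*3^(3/4)*a/3)


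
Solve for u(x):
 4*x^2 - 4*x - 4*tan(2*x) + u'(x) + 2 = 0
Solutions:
 u(x) = C1 - 4*x^3/3 + 2*x^2 - 2*x - 2*log(cos(2*x))


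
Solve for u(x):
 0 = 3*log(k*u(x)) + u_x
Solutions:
 li(k*u(x))/k = C1 - 3*x


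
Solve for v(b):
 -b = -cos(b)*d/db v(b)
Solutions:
 v(b) = C1 + Integral(b/cos(b), b)


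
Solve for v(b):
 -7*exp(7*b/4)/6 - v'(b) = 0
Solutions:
 v(b) = C1 - 2*exp(7*b/4)/3


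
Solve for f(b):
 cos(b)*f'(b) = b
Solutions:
 f(b) = C1 + Integral(b/cos(b), b)


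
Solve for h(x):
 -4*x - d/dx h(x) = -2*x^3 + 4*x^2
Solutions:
 h(x) = C1 + x^4/2 - 4*x^3/3 - 2*x^2


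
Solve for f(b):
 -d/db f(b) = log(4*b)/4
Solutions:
 f(b) = C1 - b*log(b)/4 - b*log(2)/2 + b/4


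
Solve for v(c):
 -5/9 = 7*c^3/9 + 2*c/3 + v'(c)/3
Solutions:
 v(c) = C1 - 7*c^4/12 - c^2 - 5*c/3


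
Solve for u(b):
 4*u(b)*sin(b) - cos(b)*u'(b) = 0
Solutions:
 u(b) = C1/cos(b)^4


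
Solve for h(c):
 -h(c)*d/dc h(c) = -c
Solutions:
 h(c) = -sqrt(C1 + c^2)
 h(c) = sqrt(C1 + c^2)


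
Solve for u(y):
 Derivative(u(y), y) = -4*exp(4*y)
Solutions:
 u(y) = C1 - exp(4*y)


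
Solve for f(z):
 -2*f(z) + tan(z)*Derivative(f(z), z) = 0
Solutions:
 f(z) = C1*sin(z)^2


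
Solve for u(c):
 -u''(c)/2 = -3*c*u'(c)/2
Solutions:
 u(c) = C1 + C2*erfi(sqrt(6)*c/2)


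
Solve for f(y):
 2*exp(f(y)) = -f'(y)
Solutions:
 f(y) = log(1/(C1 + 2*y))


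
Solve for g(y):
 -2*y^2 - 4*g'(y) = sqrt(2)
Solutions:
 g(y) = C1 - y^3/6 - sqrt(2)*y/4


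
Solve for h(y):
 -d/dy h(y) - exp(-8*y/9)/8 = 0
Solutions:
 h(y) = C1 + 9*exp(-8*y/9)/64


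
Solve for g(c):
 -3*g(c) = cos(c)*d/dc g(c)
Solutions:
 g(c) = C1*(sin(c) - 1)^(3/2)/(sin(c) + 1)^(3/2)


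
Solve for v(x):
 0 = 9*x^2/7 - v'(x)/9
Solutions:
 v(x) = C1 + 27*x^3/7


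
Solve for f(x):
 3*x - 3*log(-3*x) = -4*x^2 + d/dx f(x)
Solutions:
 f(x) = C1 + 4*x^3/3 + 3*x^2/2 - 3*x*log(-x) + 3*x*(1 - log(3))


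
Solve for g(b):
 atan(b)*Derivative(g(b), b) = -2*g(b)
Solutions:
 g(b) = C1*exp(-2*Integral(1/atan(b), b))


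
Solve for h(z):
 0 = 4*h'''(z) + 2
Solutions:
 h(z) = C1 + C2*z + C3*z^2 - z^3/12


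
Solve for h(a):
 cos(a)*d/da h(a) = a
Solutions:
 h(a) = C1 + Integral(a/cos(a), a)


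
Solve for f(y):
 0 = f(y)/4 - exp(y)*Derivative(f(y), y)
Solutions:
 f(y) = C1*exp(-exp(-y)/4)


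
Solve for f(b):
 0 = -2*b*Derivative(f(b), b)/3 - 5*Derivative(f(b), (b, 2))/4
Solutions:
 f(b) = C1 + C2*erf(2*sqrt(15)*b/15)


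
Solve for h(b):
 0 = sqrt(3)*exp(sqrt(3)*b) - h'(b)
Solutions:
 h(b) = C1 + exp(sqrt(3)*b)


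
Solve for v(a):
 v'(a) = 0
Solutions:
 v(a) = C1


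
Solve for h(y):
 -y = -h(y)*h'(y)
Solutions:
 h(y) = -sqrt(C1 + y^2)
 h(y) = sqrt(C1 + y^2)


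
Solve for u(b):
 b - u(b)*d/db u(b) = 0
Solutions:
 u(b) = -sqrt(C1 + b^2)
 u(b) = sqrt(C1 + b^2)


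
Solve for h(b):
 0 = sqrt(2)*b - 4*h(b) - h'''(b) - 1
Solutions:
 h(b) = C3*exp(-2^(2/3)*b) + sqrt(2)*b/4 + (C1*sin(2^(2/3)*sqrt(3)*b/2) + C2*cos(2^(2/3)*sqrt(3)*b/2))*exp(2^(2/3)*b/2) - 1/4


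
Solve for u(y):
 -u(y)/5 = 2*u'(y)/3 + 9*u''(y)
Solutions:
 u(y) = (C1*sin(2*sqrt(95)*y/135) + C2*cos(2*sqrt(95)*y/135))*exp(-y/27)


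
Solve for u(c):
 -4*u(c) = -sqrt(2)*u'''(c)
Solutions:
 u(c) = C3*exp(sqrt(2)*c) + (C1*sin(sqrt(6)*c/2) + C2*cos(sqrt(6)*c/2))*exp(-sqrt(2)*c/2)


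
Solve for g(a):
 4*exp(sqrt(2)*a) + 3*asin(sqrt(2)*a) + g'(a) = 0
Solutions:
 g(a) = C1 - 3*a*asin(sqrt(2)*a) - 3*sqrt(2)*sqrt(1 - 2*a^2)/2 - 2*sqrt(2)*exp(sqrt(2)*a)


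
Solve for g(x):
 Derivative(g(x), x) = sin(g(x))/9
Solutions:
 -x/9 + log(cos(g(x)) - 1)/2 - log(cos(g(x)) + 1)/2 = C1


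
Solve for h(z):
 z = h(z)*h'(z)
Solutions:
 h(z) = -sqrt(C1 + z^2)
 h(z) = sqrt(C1 + z^2)


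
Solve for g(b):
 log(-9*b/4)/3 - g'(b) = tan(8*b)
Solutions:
 g(b) = C1 + b*log(-b)/3 - 2*b*log(2)/3 - b/3 + 2*b*log(3)/3 + log(cos(8*b))/8


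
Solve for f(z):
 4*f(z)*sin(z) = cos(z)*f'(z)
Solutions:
 f(z) = C1/cos(z)^4


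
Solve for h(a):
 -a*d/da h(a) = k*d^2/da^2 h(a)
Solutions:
 h(a) = C1 + C2*sqrt(k)*erf(sqrt(2)*a*sqrt(1/k)/2)


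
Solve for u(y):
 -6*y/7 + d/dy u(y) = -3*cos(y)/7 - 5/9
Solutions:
 u(y) = C1 + 3*y^2/7 - 5*y/9 - 3*sin(y)/7


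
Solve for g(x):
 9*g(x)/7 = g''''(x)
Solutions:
 g(x) = C1*exp(-sqrt(3)*7^(3/4)*x/7) + C2*exp(sqrt(3)*7^(3/4)*x/7) + C3*sin(sqrt(3)*7^(3/4)*x/7) + C4*cos(sqrt(3)*7^(3/4)*x/7)


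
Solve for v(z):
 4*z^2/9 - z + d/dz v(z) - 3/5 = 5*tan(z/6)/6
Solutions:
 v(z) = C1 - 4*z^3/27 + z^2/2 + 3*z/5 - 5*log(cos(z/6))


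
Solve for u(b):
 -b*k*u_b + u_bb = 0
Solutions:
 u(b) = Piecewise((-sqrt(2)*sqrt(pi)*C1*erf(sqrt(2)*b*sqrt(-k)/2)/(2*sqrt(-k)) - C2, (k > 0) | (k < 0)), (-C1*b - C2, True))


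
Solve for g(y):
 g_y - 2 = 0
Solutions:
 g(y) = C1 + 2*y


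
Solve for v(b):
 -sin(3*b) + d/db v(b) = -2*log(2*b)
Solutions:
 v(b) = C1 - 2*b*log(b) - 2*b*log(2) + 2*b - cos(3*b)/3


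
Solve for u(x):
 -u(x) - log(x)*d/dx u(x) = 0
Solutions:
 u(x) = C1*exp(-li(x))


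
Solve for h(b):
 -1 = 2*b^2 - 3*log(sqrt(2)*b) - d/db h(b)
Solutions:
 h(b) = C1 + 2*b^3/3 - 3*b*log(b) - 3*b*log(2)/2 + 4*b


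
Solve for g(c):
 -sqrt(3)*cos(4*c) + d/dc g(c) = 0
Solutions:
 g(c) = C1 + sqrt(3)*sin(4*c)/4


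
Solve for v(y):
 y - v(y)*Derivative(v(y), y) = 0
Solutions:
 v(y) = -sqrt(C1 + y^2)
 v(y) = sqrt(C1 + y^2)


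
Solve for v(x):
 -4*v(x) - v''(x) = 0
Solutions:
 v(x) = C1*sin(2*x) + C2*cos(2*x)


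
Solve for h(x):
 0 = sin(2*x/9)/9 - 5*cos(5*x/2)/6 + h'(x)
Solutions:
 h(x) = C1 + sin(5*x/2)/3 + cos(2*x/9)/2


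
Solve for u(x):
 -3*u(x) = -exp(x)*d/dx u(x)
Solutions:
 u(x) = C1*exp(-3*exp(-x))


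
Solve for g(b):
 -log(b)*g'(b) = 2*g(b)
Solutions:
 g(b) = C1*exp(-2*li(b))


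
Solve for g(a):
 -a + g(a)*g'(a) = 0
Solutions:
 g(a) = -sqrt(C1 + a^2)
 g(a) = sqrt(C1 + a^2)


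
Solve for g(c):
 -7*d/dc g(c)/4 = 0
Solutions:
 g(c) = C1


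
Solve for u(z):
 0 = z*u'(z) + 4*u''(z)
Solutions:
 u(z) = C1 + C2*erf(sqrt(2)*z/4)


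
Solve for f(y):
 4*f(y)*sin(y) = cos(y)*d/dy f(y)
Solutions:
 f(y) = C1/cos(y)^4


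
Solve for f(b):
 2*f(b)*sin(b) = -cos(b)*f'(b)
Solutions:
 f(b) = C1*cos(b)^2


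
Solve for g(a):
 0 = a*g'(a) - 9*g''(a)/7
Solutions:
 g(a) = C1 + C2*erfi(sqrt(14)*a/6)


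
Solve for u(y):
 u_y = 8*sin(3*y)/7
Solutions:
 u(y) = C1 - 8*cos(3*y)/21


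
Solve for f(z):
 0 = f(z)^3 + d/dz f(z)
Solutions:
 f(z) = -sqrt(2)*sqrt(-1/(C1 - z))/2
 f(z) = sqrt(2)*sqrt(-1/(C1 - z))/2


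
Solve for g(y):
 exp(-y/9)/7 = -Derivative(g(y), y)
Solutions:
 g(y) = C1 + 9*exp(-y/9)/7


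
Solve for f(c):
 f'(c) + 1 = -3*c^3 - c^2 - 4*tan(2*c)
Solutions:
 f(c) = C1 - 3*c^4/4 - c^3/3 - c + 2*log(cos(2*c))


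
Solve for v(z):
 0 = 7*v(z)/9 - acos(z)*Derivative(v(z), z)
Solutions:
 v(z) = C1*exp(7*Integral(1/acos(z), z)/9)


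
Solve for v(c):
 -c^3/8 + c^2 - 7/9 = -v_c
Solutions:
 v(c) = C1 + c^4/32 - c^3/3 + 7*c/9


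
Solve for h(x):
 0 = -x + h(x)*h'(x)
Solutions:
 h(x) = -sqrt(C1 + x^2)
 h(x) = sqrt(C1 + x^2)


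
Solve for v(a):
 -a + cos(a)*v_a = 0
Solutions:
 v(a) = C1 + Integral(a/cos(a), a)


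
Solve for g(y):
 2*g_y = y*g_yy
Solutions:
 g(y) = C1 + C2*y^3


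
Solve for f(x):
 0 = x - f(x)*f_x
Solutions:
 f(x) = -sqrt(C1 + x^2)
 f(x) = sqrt(C1 + x^2)


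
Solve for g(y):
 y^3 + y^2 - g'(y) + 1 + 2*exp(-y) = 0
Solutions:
 g(y) = C1 + y^4/4 + y^3/3 + y - 2*exp(-y)


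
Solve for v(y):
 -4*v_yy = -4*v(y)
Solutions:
 v(y) = C1*exp(-y) + C2*exp(y)


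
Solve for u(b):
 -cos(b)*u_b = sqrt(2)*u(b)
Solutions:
 u(b) = C1*(sin(b) - 1)^(sqrt(2)/2)/(sin(b) + 1)^(sqrt(2)/2)


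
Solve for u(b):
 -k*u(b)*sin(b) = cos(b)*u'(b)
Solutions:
 u(b) = C1*exp(k*log(cos(b)))


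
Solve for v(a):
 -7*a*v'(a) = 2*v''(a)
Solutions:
 v(a) = C1 + C2*erf(sqrt(7)*a/2)


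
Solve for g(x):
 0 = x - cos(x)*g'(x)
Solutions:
 g(x) = C1 + Integral(x/cos(x), x)


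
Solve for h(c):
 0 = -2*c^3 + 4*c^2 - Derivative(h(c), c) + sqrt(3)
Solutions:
 h(c) = C1 - c^4/2 + 4*c^3/3 + sqrt(3)*c


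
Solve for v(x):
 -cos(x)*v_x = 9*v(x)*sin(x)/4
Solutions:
 v(x) = C1*cos(x)^(9/4)


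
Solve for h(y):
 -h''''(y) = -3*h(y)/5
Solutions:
 h(y) = C1*exp(-3^(1/4)*5^(3/4)*y/5) + C2*exp(3^(1/4)*5^(3/4)*y/5) + C3*sin(3^(1/4)*5^(3/4)*y/5) + C4*cos(3^(1/4)*5^(3/4)*y/5)


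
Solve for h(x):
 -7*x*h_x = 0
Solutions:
 h(x) = C1


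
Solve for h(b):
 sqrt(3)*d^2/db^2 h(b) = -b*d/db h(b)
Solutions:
 h(b) = C1 + C2*erf(sqrt(2)*3^(3/4)*b/6)


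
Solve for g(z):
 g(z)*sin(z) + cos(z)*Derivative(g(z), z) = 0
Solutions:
 g(z) = C1*cos(z)


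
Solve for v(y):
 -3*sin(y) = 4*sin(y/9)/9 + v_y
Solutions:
 v(y) = C1 + 4*cos(y/9) + 3*cos(y)


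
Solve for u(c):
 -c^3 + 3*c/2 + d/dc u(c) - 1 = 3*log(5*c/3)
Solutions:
 u(c) = C1 + c^4/4 - 3*c^2/4 + 3*c*log(c) - 3*c*log(3) - 2*c + 3*c*log(5)


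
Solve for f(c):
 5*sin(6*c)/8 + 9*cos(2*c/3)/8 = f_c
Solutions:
 f(c) = C1 + 27*sin(2*c/3)/16 - 5*cos(6*c)/48


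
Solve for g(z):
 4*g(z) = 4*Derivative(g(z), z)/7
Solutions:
 g(z) = C1*exp(7*z)


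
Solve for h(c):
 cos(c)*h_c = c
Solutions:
 h(c) = C1 + Integral(c/cos(c), c)


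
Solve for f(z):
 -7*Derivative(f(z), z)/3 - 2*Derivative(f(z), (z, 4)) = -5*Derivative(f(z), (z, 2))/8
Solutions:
 f(z) = C1 + C2*exp(3^(1/3)*z*(5*3^(1/3)/(sqrt(112521) + 336)^(1/3) + (sqrt(112521) + 336)^(1/3))/24)*sin(3^(1/6)*z*(-3^(2/3)*(sqrt(112521) + 336)^(1/3) + 15/(sqrt(112521) + 336)^(1/3))/24) + C3*exp(3^(1/3)*z*(5*3^(1/3)/(sqrt(112521) + 336)^(1/3) + (sqrt(112521) + 336)^(1/3))/24)*cos(3^(1/6)*z*(-3^(2/3)*(sqrt(112521) + 336)^(1/3) + 15/(sqrt(112521) + 336)^(1/3))/24) + C4*exp(-3^(1/3)*z*(5*3^(1/3)/(sqrt(112521) + 336)^(1/3) + (sqrt(112521) + 336)^(1/3))/12)


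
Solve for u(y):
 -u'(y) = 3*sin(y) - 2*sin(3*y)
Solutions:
 u(y) = C1 + 3*cos(y) - 2*cos(3*y)/3


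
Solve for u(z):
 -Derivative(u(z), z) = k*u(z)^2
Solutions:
 u(z) = 1/(C1 + k*z)


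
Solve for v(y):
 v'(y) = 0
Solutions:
 v(y) = C1


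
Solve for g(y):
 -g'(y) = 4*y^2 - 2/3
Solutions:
 g(y) = C1 - 4*y^3/3 + 2*y/3


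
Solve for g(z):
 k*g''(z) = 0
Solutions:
 g(z) = C1 + C2*z


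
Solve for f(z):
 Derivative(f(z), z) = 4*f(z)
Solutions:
 f(z) = C1*exp(4*z)


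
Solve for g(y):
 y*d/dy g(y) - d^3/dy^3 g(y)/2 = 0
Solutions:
 g(y) = C1 + Integral(C2*airyai(2^(1/3)*y) + C3*airybi(2^(1/3)*y), y)


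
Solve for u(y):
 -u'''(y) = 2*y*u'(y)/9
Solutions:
 u(y) = C1 + Integral(C2*airyai(-6^(1/3)*y/3) + C3*airybi(-6^(1/3)*y/3), y)


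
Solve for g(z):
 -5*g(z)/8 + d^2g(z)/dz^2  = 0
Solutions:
 g(z) = C1*exp(-sqrt(10)*z/4) + C2*exp(sqrt(10)*z/4)


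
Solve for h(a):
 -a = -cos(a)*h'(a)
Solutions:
 h(a) = C1 + Integral(a/cos(a), a)


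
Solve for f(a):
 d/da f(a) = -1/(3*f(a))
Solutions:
 f(a) = -sqrt(C1 - 6*a)/3
 f(a) = sqrt(C1 - 6*a)/3


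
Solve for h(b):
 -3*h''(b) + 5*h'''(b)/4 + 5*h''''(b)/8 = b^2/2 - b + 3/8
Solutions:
 h(b) = C1 + C2*b + C3*exp(-b*(1 + sqrt(145)/5)) + C4*exp(b*(-1 + sqrt(145)/5)) - b^4/72 + 7*b^3/216 - 49*b^2/864


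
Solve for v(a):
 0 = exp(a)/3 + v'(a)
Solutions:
 v(a) = C1 - exp(a)/3


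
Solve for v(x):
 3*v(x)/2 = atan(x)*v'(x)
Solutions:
 v(x) = C1*exp(3*Integral(1/atan(x), x)/2)


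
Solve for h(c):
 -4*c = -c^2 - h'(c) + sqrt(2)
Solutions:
 h(c) = C1 - c^3/3 + 2*c^2 + sqrt(2)*c


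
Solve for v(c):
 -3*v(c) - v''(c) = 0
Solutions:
 v(c) = C1*sin(sqrt(3)*c) + C2*cos(sqrt(3)*c)


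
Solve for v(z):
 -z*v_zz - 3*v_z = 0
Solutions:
 v(z) = C1 + C2/z^2


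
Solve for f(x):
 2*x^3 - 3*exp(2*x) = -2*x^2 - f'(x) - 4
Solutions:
 f(x) = C1 - x^4/2 - 2*x^3/3 - 4*x + 3*exp(2*x)/2


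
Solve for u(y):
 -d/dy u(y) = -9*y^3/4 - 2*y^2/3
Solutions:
 u(y) = C1 + 9*y^4/16 + 2*y^3/9


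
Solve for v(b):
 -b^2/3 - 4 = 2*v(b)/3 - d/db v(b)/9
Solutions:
 v(b) = C1*exp(6*b) - b^2/2 - b/6 - 217/36


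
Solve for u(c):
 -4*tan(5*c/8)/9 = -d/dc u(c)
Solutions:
 u(c) = C1 - 32*log(cos(5*c/8))/45


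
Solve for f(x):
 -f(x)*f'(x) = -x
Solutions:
 f(x) = -sqrt(C1 + x^2)
 f(x) = sqrt(C1 + x^2)


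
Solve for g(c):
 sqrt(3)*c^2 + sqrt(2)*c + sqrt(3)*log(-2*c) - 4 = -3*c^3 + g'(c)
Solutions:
 g(c) = C1 + 3*c^4/4 + sqrt(3)*c^3/3 + sqrt(2)*c^2/2 + sqrt(3)*c*log(-c) + c*(-4 - sqrt(3) + sqrt(3)*log(2))


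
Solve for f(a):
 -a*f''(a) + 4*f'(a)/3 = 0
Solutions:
 f(a) = C1 + C2*a^(7/3)


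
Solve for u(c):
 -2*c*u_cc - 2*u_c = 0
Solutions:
 u(c) = C1 + C2*log(c)


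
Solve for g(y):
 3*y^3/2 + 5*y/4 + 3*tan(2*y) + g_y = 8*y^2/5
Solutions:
 g(y) = C1 - 3*y^4/8 + 8*y^3/15 - 5*y^2/8 + 3*log(cos(2*y))/2


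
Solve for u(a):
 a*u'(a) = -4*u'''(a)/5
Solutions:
 u(a) = C1 + Integral(C2*airyai(-10^(1/3)*a/2) + C3*airybi(-10^(1/3)*a/2), a)


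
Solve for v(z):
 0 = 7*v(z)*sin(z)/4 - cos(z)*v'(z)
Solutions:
 v(z) = C1/cos(z)^(7/4)


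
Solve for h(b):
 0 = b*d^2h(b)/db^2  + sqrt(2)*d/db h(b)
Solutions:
 h(b) = C1 + C2*b^(1 - sqrt(2))


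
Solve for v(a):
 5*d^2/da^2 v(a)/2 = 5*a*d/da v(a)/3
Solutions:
 v(a) = C1 + C2*erfi(sqrt(3)*a/3)


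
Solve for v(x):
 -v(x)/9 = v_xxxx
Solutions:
 v(x) = (C1*sin(sqrt(6)*x/6) + C2*cos(sqrt(6)*x/6))*exp(-sqrt(6)*x/6) + (C3*sin(sqrt(6)*x/6) + C4*cos(sqrt(6)*x/6))*exp(sqrt(6)*x/6)


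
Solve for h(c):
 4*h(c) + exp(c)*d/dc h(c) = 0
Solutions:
 h(c) = C1*exp(4*exp(-c))


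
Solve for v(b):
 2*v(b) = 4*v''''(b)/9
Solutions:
 v(b) = C1*exp(-2^(3/4)*sqrt(3)*b/2) + C2*exp(2^(3/4)*sqrt(3)*b/2) + C3*sin(2^(3/4)*sqrt(3)*b/2) + C4*cos(2^(3/4)*sqrt(3)*b/2)


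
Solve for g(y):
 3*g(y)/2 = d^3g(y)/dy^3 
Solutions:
 g(y) = C3*exp(2^(2/3)*3^(1/3)*y/2) + (C1*sin(2^(2/3)*3^(5/6)*y/4) + C2*cos(2^(2/3)*3^(5/6)*y/4))*exp(-2^(2/3)*3^(1/3)*y/4)


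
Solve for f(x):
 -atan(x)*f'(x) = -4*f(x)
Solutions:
 f(x) = C1*exp(4*Integral(1/atan(x), x))


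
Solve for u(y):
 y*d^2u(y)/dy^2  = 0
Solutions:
 u(y) = C1 + C2*y


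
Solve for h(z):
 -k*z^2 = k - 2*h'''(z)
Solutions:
 h(z) = C1 + C2*z + C3*z^2 + k*z^5/120 + k*z^3/12


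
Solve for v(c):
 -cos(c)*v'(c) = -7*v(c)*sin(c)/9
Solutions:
 v(c) = C1/cos(c)^(7/9)


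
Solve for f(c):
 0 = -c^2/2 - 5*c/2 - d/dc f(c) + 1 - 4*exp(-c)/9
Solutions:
 f(c) = C1 - c^3/6 - 5*c^2/4 + c + 4*exp(-c)/9


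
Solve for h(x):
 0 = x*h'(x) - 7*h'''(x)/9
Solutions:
 h(x) = C1 + Integral(C2*airyai(21^(2/3)*x/7) + C3*airybi(21^(2/3)*x/7), x)


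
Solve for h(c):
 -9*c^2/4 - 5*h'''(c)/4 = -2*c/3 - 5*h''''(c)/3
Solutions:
 h(c) = C1 + C2*c + C3*c^2 + C4*exp(3*c/4) - 3*c^5/100 - 8*c^4/45 - 128*c^3/135


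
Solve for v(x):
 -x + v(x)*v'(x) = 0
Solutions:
 v(x) = -sqrt(C1 + x^2)
 v(x) = sqrt(C1 + x^2)


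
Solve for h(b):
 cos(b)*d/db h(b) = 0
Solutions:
 h(b) = C1


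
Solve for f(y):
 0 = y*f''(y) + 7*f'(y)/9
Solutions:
 f(y) = C1 + C2*y^(2/9)


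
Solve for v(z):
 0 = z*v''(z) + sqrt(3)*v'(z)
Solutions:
 v(z) = C1 + C2*z^(1 - sqrt(3))


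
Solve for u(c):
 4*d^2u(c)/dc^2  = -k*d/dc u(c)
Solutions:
 u(c) = C1 + C2*exp(-c*k/4)


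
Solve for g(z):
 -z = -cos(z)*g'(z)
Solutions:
 g(z) = C1 + Integral(z/cos(z), z)


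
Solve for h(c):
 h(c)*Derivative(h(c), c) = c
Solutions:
 h(c) = -sqrt(C1 + c^2)
 h(c) = sqrt(C1 + c^2)


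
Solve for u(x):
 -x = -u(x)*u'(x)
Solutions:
 u(x) = -sqrt(C1 + x^2)
 u(x) = sqrt(C1 + x^2)


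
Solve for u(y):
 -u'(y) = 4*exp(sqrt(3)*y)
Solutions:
 u(y) = C1 - 4*sqrt(3)*exp(sqrt(3)*y)/3


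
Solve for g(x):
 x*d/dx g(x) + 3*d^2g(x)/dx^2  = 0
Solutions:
 g(x) = C1 + C2*erf(sqrt(6)*x/6)


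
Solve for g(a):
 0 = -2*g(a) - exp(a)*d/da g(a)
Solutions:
 g(a) = C1*exp(2*exp(-a))


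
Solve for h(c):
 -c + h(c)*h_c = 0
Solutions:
 h(c) = -sqrt(C1 + c^2)
 h(c) = sqrt(C1 + c^2)


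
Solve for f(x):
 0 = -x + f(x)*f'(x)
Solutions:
 f(x) = -sqrt(C1 + x^2)
 f(x) = sqrt(C1 + x^2)


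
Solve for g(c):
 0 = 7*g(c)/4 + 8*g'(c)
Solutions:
 g(c) = C1*exp(-7*c/32)


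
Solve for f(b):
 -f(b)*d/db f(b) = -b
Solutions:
 f(b) = -sqrt(C1 + b^2)
 f(b) = sqrt(C1 + b^2)


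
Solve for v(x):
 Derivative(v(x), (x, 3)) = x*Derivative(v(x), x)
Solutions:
 v(x) = C1 + Integral(C2*airyai(x) + C3*airybi(x), x)


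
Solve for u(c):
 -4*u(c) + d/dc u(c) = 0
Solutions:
 u(c) = C1*exp(4*c)


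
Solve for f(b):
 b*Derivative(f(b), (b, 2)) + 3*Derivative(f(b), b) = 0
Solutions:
 f(b) = C1 + C2/b^2


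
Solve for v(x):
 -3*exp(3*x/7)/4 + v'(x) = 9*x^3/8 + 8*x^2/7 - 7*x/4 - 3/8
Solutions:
 v(x) = C1 + 9*x^4/32 + 8*x^3/21 - 7*x^2/8 - 3*x/8 + 7*exp(3*x/7)/4


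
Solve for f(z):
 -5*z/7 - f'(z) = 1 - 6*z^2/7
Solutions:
 f(z) = C1 + 2*z^3/7 - 5*z^2/14 - z


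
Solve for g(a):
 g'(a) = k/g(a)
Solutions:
 g(a) = -sqrt(C1 + 2*a*k)
 g(a) = sqrt(C1 + 2*a*k)


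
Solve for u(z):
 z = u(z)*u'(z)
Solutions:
 u(z) = -sqrt(C1 + z^2)
 u(z) = sqrt(C1 + z^2)


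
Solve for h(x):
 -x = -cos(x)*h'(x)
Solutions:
 h(x) = C1 + Integral(x/cos(x), x)


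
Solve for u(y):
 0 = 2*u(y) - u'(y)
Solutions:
 u(y) = C1*exp(2*y)


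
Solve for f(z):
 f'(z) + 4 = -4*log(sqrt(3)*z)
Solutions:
 f(z) = C1 - 4*z*log(z) - z*log(9)


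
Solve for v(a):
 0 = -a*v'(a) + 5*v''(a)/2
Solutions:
 v(a) = C1 + C2*erfi(sqrt(5)*a/5)


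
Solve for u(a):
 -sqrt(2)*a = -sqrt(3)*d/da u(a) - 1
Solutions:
 u(a) = C1 + sqrt(6)*a^2/6 - sqrt(3)*a/3


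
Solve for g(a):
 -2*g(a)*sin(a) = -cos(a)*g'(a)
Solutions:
 g(a) = C1/cos(a)^2


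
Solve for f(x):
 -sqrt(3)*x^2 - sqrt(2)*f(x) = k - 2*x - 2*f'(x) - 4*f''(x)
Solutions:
 f(x) = C1*exp(x*(-1 + sqrt(1 + 4*sqrt(2)))/4) + C2*exp(-x*(1 + sqrt(1 + 4*sqrt(2)))/4) - sqrt(2)*k/2 - sqrt(6)*x^2/2 - 2*sqrt(3)*x + sqrt(2)*x - 4*sqrt(3) - 2*sqrt(6) + 2


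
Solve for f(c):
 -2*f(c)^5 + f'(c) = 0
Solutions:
 f(c) = -(-1/(C1 + 8*c))^(1/4)
 f(c) = (-1/(C1 + 8*c))^(1/4)
 f(c) = -I*(-1/(C1 + 8*c))^(1/4)
 f(c) = I*(-1/(C1 + 8*c))^(1/4)


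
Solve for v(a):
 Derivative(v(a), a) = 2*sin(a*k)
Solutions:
 v(a) = C1 - 2*cos(a*k)/k


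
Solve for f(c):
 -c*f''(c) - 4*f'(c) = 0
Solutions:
 f(c) = C1 + C2/c^3


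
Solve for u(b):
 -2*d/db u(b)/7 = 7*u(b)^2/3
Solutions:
 u(b) = 6/(C1 + 49*b)


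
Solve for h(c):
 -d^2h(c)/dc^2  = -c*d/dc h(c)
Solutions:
 h(c) = C1 + C2*erfi(sqrt(2)*c/2)


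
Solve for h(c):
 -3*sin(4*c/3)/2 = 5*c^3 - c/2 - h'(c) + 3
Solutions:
 h(c) = C1 + 5*c^4/4 - c^2/4 + 3*c - 9*cos(4*c/3)/8


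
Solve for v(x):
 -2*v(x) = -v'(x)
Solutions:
 v(x) = C1*exp(2*x)


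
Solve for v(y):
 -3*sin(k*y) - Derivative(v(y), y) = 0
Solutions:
 v(y) = C1 + 3*cos(k*y)/k


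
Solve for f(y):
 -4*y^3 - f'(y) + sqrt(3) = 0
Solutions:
 f(y) = C1 - y^4 + sqrt(3)*y


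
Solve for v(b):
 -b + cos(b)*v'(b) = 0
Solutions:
 v(b) = C1 + Integral(b/cos(b), b)


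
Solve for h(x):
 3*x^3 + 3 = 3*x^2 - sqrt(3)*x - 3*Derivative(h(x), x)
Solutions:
 h(x) = C1 - x^4/4 + x^3/3 - sqrt(3)*x^2/6 - x


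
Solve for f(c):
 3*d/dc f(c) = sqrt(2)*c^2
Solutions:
 f(c) = C1 + sqrt(2)*c^3/9


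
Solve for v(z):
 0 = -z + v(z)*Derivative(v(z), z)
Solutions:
 v(z) = -sqrt(C1 + z^2)
 v(z) = sqrt(C1 + z^2)


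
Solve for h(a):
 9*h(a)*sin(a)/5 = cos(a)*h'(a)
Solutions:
 h(a) = C1/cos(a)^(9/5)


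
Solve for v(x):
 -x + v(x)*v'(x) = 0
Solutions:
 v(x) = -sqrt(C1 + x^2)
 v(x) = sqrt(C1 + x^2)


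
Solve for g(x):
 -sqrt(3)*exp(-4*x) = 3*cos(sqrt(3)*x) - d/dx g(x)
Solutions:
 g(x) = C1 + sqrt(3)*sin(sqrt(3)*x) - sqrt(3)*exp(-4*x)/4


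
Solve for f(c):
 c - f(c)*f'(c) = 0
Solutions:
 f(c) = -sqrt(C1 + c^2)
 f(c) = sqrt(C1 + c^2)


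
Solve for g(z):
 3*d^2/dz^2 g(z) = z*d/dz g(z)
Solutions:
 g(z) = C1 + C2*erfi(sqrt(6)*z/6)


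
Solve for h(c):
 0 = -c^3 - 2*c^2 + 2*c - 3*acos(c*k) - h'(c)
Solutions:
 h(c) = C1 - c^4/4 - 2*c^3/3 + c^2 - 3*Piecewise((c*acos(c*k) - sqrt(-c^2*k^2 + 1)/k, Ne(k, 0)), (pi*c/2, True))


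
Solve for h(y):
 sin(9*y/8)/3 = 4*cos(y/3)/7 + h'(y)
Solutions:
 h(y) = C1 - 12*sin(y/3)/7 - 8*cos(9*y/8)/27


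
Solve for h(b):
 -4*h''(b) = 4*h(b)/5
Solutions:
 h(b) = C1*sin(sqrt(5)*b/5) + C2*cos(sqrt(5)*b/5)


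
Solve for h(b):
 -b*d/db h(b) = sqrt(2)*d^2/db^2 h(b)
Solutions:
 h(b) = C1 + C2*erf(2^(1/4)*b/2)


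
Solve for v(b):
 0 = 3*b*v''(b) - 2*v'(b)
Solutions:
 v(b) = C1 + C2*b^(5/3)


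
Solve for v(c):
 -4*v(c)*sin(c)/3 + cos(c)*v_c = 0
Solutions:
 v(c) = C1/cos(c)^(4/3)


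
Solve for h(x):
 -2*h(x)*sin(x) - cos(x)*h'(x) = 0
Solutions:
 h(x) = C1*cos(x)^2


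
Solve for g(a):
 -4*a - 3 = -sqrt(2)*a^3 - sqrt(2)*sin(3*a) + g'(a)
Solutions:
 g(a) = C1 + sqrt(2)*a^4/4 - 2*a^2 - 3*a - sqrt(2)*cos(3*a)/3


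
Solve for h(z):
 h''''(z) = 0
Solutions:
 h(z) = C1 + C2*z + C3*z^2 + C4*z^3


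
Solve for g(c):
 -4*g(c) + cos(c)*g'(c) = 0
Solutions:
 g(c) = C1*(sin(c)^2 + 2*sin(c) + 1)/(sin(c)^2 - 2*sin(c) + 1)


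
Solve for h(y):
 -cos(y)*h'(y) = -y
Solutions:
 h(y) = C1 + Integral(y/cos(y), y)


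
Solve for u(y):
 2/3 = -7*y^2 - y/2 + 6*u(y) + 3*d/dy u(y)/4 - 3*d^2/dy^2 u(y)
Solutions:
 u(y) = C1*exp(y*(1 - sqrt(129))/8) + C2*exp(y*(1 + sqrt(129))/8) + 7*y^2/6 - 5*y/24 + 751/576


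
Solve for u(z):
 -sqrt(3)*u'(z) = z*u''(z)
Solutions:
 u(z) = C1 + C2*z^(1 - sqrt(3))


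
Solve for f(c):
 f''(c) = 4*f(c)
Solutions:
 f(c) = C1*exp(-2*c) + C2*exp(2*c)


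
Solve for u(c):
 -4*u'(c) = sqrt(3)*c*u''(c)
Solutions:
 u(c) = C1 + C2*c^(1 - 4*sqrt(3)/3)


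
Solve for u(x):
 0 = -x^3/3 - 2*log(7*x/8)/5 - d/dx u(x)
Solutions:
 u(x) = C1 - x^4/12 - 2*x*log(x)/5 - 2*x*log(7)/5 + 2*x/5 + 6*x*log(2)/5


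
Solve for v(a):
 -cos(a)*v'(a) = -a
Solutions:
 v(a) = C1 + Integral(a/cos(a), a)


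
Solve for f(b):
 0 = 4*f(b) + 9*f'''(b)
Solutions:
 f(b) = C3*exp(-2^(2/3)*3^(1/3)*b/3) + (C1*sin(2^(2/3)*3^(5/6)*b/6) + C2*cos(2^(2/3)*3^(5/6)*b/6))*exp(2^(2/3)*3^(1/3)*b/6)


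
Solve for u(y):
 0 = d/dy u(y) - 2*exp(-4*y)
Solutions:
 u(y) = C1 - exp(-4*y)/2


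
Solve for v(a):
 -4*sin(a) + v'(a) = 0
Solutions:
 v(a) = C1 - 4*cos(a)


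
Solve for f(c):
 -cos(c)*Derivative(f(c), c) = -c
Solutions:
 f(c) = C1 + Integral(c/cos(c), c)


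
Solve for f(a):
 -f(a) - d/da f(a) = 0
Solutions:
 f(a) = C1*exp(-a)


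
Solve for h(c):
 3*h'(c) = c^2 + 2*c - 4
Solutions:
 h(c) = C1 + c^3/9 + c^2/3 - 4*c/3


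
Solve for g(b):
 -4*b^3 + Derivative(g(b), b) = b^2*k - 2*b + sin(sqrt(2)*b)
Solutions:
 g(b) = C1 + b^4 + b^3*k/3 - b^2 - sqrt(2)*cos(sqrt(2)*b)/2


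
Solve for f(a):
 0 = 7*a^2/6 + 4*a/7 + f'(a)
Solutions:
 f(a) = C1 - 7*a^3/18 - 2*a^2/7


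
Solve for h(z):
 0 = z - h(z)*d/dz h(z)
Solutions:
 h(z) = -sqrt(C1 + z^2)
 h(z) = sqrt(C1 + z^2)


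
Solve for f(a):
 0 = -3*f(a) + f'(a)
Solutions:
 f(a) = C1*exp(3*a)


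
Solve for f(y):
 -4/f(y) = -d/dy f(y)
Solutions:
 f(y) = -sqrt(C1 + 8*y)
 f(y) = sqrt(C1 + 8*y)
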